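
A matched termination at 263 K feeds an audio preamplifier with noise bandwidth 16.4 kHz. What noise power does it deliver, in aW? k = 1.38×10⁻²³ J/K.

P_n = kTB = 1.38×10⁻²³ × 263 × 1.64×10⁴ = 5.95×10⁻¹⁷ W = 59.5 aW

59.5 aW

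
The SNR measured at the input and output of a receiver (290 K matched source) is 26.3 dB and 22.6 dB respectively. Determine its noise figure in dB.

NF (dB) = SNR_in(dB) − SNR_out(dB) when the source is at T₀
NF = 26.3 − 22.6 = 3.7 dB

3.7 dB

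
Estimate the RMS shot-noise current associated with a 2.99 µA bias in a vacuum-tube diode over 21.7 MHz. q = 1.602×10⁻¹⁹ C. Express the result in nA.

I_n = √(2qI·B)
2qI·B = 2 × 1.602×10⁻¹⁹ × 2.99×10⁻⁶ × 2.17×10⁷ = 2.08×10⁻¹⁷ A²
I_n = √(2.08×10⁻¹⁷) = 4.56×10⁻⁹ A = 4.56 nA

4.56 nA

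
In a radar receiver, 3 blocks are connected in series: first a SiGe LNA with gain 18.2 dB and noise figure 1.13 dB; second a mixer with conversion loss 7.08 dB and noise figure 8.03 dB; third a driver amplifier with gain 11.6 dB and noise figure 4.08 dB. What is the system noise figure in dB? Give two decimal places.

1.76 dB

Convert to linear (a loss of L dB is a gain of −L dB): F_i = 10^(NF_i/10), G_i = 10^(G_i,dB/10)
  Stage 1: F_1 = 10^(1.13/10) = 1.297, G_1 = 10^(18.2/10) = 66.07
  Stage 2: F_2 = 10^(8.03/10) = 6.353, G_2 = 10^(−7.08/10) = 0.1959
  Stage 3: F_3 = 10^(4.08/10) = 2.559, G_3 = 10^(11.6/10) = 14.45
Friis cascade:
  F = 1.297 + (6.353 − 1)/66.07 + (2.559 − 1)/12.94 = 1.499
NF = 10 log₁₀(1.499) = 1.76 dB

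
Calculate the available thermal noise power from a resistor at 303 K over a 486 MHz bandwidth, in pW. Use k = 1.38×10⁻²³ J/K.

P_n = kTB = 1.38×10⁻²³ × 303 × 4.86×10⁸ = 2.03×10⁻¹² W = 2.03 pW

2.03 pW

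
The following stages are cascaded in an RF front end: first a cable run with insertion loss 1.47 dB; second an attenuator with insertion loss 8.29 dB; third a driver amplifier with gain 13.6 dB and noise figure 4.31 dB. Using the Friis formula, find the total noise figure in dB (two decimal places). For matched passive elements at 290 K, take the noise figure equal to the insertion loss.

Convert to linear (a loss of L dB is a gain of −L dB): F_i = 10^(NF_i/10), G_i = 10^(G_i,dB/10)
  Stage 1: F_1 = 10^(1.47/10) = 1.403, G_1 = 10^(−1.47/10) = 0.7129
  Stage 2: F_2 = 10^(8.29/10) = 6.745, G_2 = 10^(−8.29/10) = 0.1483
  Stage 3: F_3 = 10^(4.31/10) = 2.698, G_3 = 10^(13.6/10) = 22.91
Friis cascade:
  F = 1.403 + (6.745 − 1)/0.7129 + (2.698 − 1)/0.1057 = 25.53
NF = 10 log₁₀(25.53) = 14.07 dB

14.07 dB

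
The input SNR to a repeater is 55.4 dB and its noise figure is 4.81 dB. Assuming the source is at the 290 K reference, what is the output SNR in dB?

50.59 dB

By definition F = SNR_in/SNR_out, so in dB: SNR_out = SNR_in − NF
SNR_out = 55.4 − 4.81 = 50.59 dB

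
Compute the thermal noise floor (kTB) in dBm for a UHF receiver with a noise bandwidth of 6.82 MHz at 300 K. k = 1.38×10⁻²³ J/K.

P_n = kTB = 1.38×10⁻²³ × 300 × 6.82×10⁶ = 2.82×10⁻¹⁴ W
In dBm: 10 log₁₀(2.82×10⁻¹⁴ / 10⁻³) = −105.5 dBm

−105.5 dBm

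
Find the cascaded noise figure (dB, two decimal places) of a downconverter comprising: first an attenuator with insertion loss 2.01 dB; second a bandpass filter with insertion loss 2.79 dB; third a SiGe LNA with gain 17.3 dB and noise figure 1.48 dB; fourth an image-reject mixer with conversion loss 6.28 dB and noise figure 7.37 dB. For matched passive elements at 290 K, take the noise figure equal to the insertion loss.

Convert to linear (a loss of L dB is a gain of −L dB): F_i = 10^(NF_i/10), G_i = 10^(G_i,dB/10)
  Stage 1: F_1 = 10^(2.01/10) = 1.589, G_1 = 10^(−2.01/10) = 0.6295
  Stage 2: F_2 = 10^(2.79/10) = 1.901, G_2 = 10^(−2.79/10) = 0.5260
  Stage 3: F_3 = 10^(1.48/10) = 1.406, G_3 = 10^(17.3/10) = 53.70
  Stage 4: F_4 = 10^(7.37/10) = 5.458, G_4 = 10^(−6.28/10) = 0.2355
Friis cascade:
  F = 1.589 + (1.901 − 1)/0.6295 + (1.406 − 1)/0.3311 + (5.458 − 1)/17.78 = 4.497
NF = 10 log₁₀(4.497) = 6.53 dB

6.53 dB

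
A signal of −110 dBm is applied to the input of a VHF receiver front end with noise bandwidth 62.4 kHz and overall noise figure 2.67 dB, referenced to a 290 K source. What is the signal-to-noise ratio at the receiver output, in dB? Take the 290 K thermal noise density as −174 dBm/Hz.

13.4 dB

Noise floor: N = −174 + 10 log₁₀(B) + NF
10 log₁₀(6.24×10⁴) = 47.95 dB
N = −174 + 47.95 + 2.67 = −123.38 dBm
SNR = P_sig − N = −110 − (−123.38) = 13.38 dB → 13.4 dB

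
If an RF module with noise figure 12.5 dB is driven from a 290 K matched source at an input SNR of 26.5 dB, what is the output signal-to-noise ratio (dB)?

By definition F = SNR_in/SNR_out, so in dB: SNR_out = SNR_in − NF
SNR_out = 26.5 − 12.5 = 14.0 dB

14.0 dB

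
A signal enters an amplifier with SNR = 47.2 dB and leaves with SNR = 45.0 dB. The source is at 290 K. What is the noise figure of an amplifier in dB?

NF (dB) = SNR_in(dB) − SNR_out(dB) when the source is at T₀
NF = 47.2 − 45.0 = 2.2 dB

2.2 dB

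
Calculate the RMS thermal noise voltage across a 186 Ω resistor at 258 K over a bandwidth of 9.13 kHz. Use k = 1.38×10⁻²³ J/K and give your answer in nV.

156 nV

V_n = √(4kTRB)
4kTRB = 4 × 1.38×10⁻²³ × 258 × 1.86×10² × 9.13×10³ = 2.42×10⁻¹⁴ V²
V_n = √(2.42×10⁻¹⁴) = 1.56×10⁻⁷ V = 156 nV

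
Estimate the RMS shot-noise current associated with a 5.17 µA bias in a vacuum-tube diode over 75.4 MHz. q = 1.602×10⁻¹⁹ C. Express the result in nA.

I_n = √(2qI·B)
2qI·B = 2 × 1.602×10⁻¹⁹ × 5.17×10⁻⁶ × 7.54×10⁷ = 1.25×10⁻¹⁶ A²
I_n = √(1.25×10⁻¹⁶) = 1.12×10⁻⁸ A = 11.2 nA

11.2 nA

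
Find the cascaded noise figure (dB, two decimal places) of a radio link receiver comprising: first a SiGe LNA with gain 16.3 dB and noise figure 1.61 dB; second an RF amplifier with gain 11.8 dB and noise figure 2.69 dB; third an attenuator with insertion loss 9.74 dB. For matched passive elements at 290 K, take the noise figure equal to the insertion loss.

Convert to linear (a loss of L dB is a gain of −L dB): F_i = 10^(NF_i/10), G_i = 10^(G_i,dB/10)
  Stage 1: F_1 = 10^(1.61/10) = 1.449, G_1 = 10^(16.3/10) = 42.66
  Stage 2: F_2 = 10^(2.69/10) = 1.858, G_2 = 10^(11.8/10) = 15.14
  Stage 3: F_3 = 10^(9.74/10) = 9.419, G_3 = 10^(−9.74/10) = 0.1062
Friis cascade:
  F = 1.449 + (1.858 − 1)/42.66 + (9.419 − 1)/645.7 = 1.482
NF = 10 log₁₀(1.482) = 1.71 dB

1.71 dB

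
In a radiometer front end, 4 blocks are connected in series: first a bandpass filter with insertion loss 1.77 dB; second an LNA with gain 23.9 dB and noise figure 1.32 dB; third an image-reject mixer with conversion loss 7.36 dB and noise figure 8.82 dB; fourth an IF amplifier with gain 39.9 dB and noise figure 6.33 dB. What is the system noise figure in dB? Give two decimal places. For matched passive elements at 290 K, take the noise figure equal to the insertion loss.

3.40 dB

Convert to linear (a loss of L dB is a gain of −L dB): F_i = 10^(NF_i/10), G_i = 10^(G_i,dB/10)
  Stage 1: F_1 = 10^(1.77/10) = 1.503, G_1 = 10^(−1.77/10) = 0.6653
  Stage 2: F_2 = 10^(1.32/10) = 1.355, G_2 = 10^(23.9/10) = 245.5
  Stage 3: F_3 = 10^(8.82/10) = 7.621, G_3 = 10^(−7.36/10) = 0.1837
  Stage 4: F_4 = 10^(6.33/10) = 4.295, G_4 = 10^(39.9/10) = 9772
Friis cascade:
  F = 1.503 + (1.355 − 1)/0.6653 + (7.621 − 1)/163.3 + (4.295 − 1)/29.99 = 2.187
NF = 10 log₁₀(2.187) = 3.40 dB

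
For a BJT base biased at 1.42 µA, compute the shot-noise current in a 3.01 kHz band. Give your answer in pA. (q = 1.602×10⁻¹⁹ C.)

I_n = √(2qI·B)
2qI·B = 2 × 1.602×10⁻¹⁹ × 1.42×10⁻⁶ × 3.01×10³ = 1.37×10⁻²¹ A²
I_n = √(1.37×10⁻²¹) = 3.70×10⁻¹¹ A = 37.0 pA

37.0 pA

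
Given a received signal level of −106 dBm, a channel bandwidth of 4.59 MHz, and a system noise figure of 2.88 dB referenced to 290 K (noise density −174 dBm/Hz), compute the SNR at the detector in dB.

Noise floor: N = −174 + 10 log₁₀(B) + NF
10 log₁₀(4.59×10⁶) = 66.62 dB
N = −174 + 66.62 + 2.88 = −104.50 dBm
SNR = P_sig − N = −106 − (−104.50) = −1.50 dB → −1.5 dB

−1.5 dB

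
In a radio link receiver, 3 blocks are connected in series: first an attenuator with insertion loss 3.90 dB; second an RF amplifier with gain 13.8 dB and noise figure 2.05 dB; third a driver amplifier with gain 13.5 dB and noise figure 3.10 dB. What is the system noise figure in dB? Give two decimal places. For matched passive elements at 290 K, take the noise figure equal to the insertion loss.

6.07 dB

Convert to linear (a loss of L dB is a gain of −L dB): F_i = 10^(NF_i/10), G_i = 10^(G_i,dB/10)
  Stage 1: F_1 = 10^(3.90/10) = 2.455, G_1 = 10^(−3.90/10) = 0.4074
  Stage 2: F_2 = 10^(2.05/10) = 1.603, G_2 = 10^(13.8/10) = 23.99
  Stage 3: F_3 = 10^(3.10/10) = 2.042, G_3 = 10^(13.5/10) = 22.39
Friis cascade:
  F = 2.455 + (1.603 − 1)/0.4074 + (2.042 − 1)/9.772 = 4.042
NF = 10 log₁₀(4.042) = 6.07 dB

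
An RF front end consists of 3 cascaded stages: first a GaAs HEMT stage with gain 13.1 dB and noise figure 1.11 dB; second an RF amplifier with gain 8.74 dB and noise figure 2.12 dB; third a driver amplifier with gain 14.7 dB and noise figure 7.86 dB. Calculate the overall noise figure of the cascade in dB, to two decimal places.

1.32 dB

Convert to linear (a loss of L dB is a gain of −L dB): F_i = 10^(NF_i/10), G_i = 10^(G_i,dB/10)
  Stage 1: F_1 = 10^(1.11/10) = 1.291, G_1 = 10^(13.1/10) = 20.42
  Stage 2: F_2 = 10^(2.12/10) = 1.629, G_2 = 10^(8.74/10) = 7.482
  Stage 3: F_3 = 10^(7.86/10) = 6.109, G_3 = 10^(14.7/10) = 29.51
Friis cascade:
  F = 1.291 + (1.629 − 1)/20.42 + (6.109 − 1)/152.8 = 1.355
NF = 10 log₁₀(1.355) = 1.32 dB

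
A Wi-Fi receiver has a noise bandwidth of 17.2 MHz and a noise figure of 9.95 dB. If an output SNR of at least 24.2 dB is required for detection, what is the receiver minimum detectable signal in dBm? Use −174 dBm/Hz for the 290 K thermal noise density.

Sensitivity = −174 + 10 log₁₀(B) + NF + SNR_min
= −174 + 72.36 + 9.95 + 24.2
= −67.49 dBm → −67.5 dBm

−67.5 dBm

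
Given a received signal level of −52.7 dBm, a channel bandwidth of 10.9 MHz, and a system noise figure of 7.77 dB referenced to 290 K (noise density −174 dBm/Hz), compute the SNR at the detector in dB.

Noise floor: N = −174 + 10 log₁₀(B) + NF
10 log₁₀(1.09×10⁷) = 70.37 dB
N = −174 + 70.37 + 7.77 = −95.86 dBm
SNR = P_sig − N = −52.7 − (−95.86) = 43.16 dB → 43.2 dB

43.2 dB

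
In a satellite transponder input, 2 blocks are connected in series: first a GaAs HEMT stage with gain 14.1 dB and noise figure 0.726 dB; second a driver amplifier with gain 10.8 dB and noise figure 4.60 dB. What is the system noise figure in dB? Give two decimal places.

Convert to linear (a loss of L dB is a gain of −L dB): F_i = 10^(NF_i/10), G_i = 10^(G_i,dB/10)
  Stage 1: F_1 = 10^(0.726/10) = 1.182, G_1 = 10^(14.1/10) = 25.70
  Stage 2: F_2 = 10^(4.60/10) = 2.884, G_2 = 10^(10.8/10) = 12.02
Friis cascade:
  F = 1.182 + (2.884 − 1)/25.70 = 1.255
NF = 10 log₁₀(1.255) = 0.99 dB

0.99 dB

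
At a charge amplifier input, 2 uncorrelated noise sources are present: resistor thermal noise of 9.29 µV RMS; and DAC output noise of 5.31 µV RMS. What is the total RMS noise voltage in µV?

Uncorrelated sources add in power (mean-square): V_tot = √(ΣV_i²)
V_tot = √[(9.29×10⁻⁶)² + (5.31×10⁻⁶)²] = 1.07×10⁻⁵ V = 10.7 µV

10.7 µV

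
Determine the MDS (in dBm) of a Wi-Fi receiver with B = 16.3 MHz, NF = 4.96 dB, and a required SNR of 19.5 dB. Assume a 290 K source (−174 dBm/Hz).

Sensitivity = −174 + 10 log₁₀(B) + NF + SNR_min
= −174 + 72.12 + 4.96 + 19.5
= −77.42 dBm → −77.4 dBm

−77.4 dBm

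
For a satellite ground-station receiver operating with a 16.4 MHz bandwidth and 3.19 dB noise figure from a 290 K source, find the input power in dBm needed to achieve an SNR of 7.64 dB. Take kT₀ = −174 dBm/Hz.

Sensitivity = −174 + 10 log₁₀(B) + NF + SNR_min
= −174 + 72.15 + 3.19 + 7.64
= −91.02 dBm → −91.0 dBm

−91.0 dBm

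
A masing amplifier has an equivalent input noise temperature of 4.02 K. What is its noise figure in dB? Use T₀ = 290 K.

F = 1 + T_e/T₀ = 1 + 4.02/290 = 1.01386
NF = 10 log₁₀(1.01386) = 0.060 dB

0.060 dB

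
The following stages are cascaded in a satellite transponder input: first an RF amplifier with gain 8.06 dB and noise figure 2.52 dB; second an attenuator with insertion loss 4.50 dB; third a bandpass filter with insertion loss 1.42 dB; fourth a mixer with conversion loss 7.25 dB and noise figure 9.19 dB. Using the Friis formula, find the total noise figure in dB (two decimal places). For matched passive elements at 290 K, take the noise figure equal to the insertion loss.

8.26 dB

Convert to linear (a loss of L dB is a gain of −L dB): F_i = 10^(NF_i/10), G_i = 10^(G_i,dB/10)
  Stage 1: F_1 = 10^(2.52/10) = 1.786, G_1 = 10^(8.06/10) = 6.397
  Stage 2: F_2 = 10^(4.50/10) = 2.818, G_2 = 10^(−4.50/10) = 0.3548
  Stage 3: F_3 = 10^(1.42/10) = 1.387, G_3 = 10^(−1.42/10) = 0.7211
  Stage 4: F_4 = 10^(9.19/10) = 8.299, G_4 = 10^(−7.25/10) = 0.1884
Friis cascade:
  F = 1.786 + (2.818 − 1)/6.397 + (1.387 − 1)/2.270 + (8.299 − 1)/1.637 = 6.700
NF = 10 log₁₀(6.700) = 8.26 dB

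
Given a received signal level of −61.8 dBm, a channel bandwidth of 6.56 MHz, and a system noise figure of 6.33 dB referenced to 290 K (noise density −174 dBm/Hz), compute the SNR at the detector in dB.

37.7 dB

Noise floor: N = −174 + 10 log₁₀(B) + NF
10 log₁₀(6.56×10⁶) = 68.17 dB
N = −174 + 68.17 + 6.33 = −99.50 dBm
SNR = P_sig − N = −61.8 − (−99.50) = 37.70 dB → 37.7 dB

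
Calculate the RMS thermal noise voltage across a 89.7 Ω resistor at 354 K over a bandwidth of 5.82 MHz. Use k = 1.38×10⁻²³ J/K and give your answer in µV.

V_n = √(4kTRB)
4kTRB = 4 × 1.38×10⁻²³ × 354 × 8.97×10¹ × 5.82×10⁶ = 1.02×10⁻¹¹ V²
V_n = √(1.02×10⁻¹¹) = 3.19×10⁻⁶ V = 3.19 µV

3.19 µV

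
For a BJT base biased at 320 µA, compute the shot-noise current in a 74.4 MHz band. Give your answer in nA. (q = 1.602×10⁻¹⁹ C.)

I_n = √(2qI·B)
2qI·B = 2 × 1.602×10⁻¹⁹ × 3.20×10⁻⁴ × 7.44×10⁷ = 7.63×10⁻¹⁵ A²
I_n = √(7.63×10⁻¹⁵) = 8.73×10⁻⁸ A = 87.3 nA

87.3 nA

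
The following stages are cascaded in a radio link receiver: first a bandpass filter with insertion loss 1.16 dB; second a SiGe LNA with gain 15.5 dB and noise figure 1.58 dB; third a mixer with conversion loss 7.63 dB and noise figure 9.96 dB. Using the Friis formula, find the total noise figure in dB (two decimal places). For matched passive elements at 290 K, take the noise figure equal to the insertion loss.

Convert to linear (a loss of L dB is a gain of −L dB): F_i = 10^(NF_i/10), G_i = 10^(G_i,dB/10)
  Stage 1: F_1 = 10^(1.16/10) = 1.306, G_1 = 10^(−1.16/10) = 0.7656
  Stage 2: F_2 = 10^(1.58/10) = 1.439, G_2 = 10^(15.5/10) = 35.48
  Stage 3: F_3 = 10^(9.96/10) = 9.908, G_3 = 10^(−7.63/10) = 0.1726
Friis cascade:
  F = 1.306 + (1.439 − 1)/0.7656 + (9.908 − 1)/27.16 = 2.207
NF = 10 log₁₀(2.207) = 3.44 dB

3.44 dB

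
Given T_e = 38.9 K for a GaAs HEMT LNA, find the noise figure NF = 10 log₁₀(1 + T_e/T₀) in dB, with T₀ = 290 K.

F = 1 + T_e/T₀ = 1 + 38.9/290 = 1.13414
NF = 10 log₁₀(1.13414) = 0.547 dB

0.547 dB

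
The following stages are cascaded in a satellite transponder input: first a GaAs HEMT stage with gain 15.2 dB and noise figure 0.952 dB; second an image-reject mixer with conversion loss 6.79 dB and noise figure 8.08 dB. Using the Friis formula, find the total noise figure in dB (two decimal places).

Convert to linear (a loss of L dB is a gain of −L dB): F_i = 10^(NF_i/10), G_i = 10^(G_i,dB/10)
  Stage 1: F_1 = 10^(0.952/10) = 1.245, G_1 = 10^(15.2/10) = 33.11
  Stage 2: F_2 = 10^(8.08/10) = 6.427, G_2 = 10^(−6.79/10) = 0.2094
Friis cascade:
  F = 1.245 + (6.427 − 1)/33.11 = 1.409
NF = 10 log₁₀(1.409) = 1.49 dB

1.49 dB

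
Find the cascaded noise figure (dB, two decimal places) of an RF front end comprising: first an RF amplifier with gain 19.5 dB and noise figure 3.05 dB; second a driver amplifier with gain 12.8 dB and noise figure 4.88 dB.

Convert to linear (a loss of L dB is a gain of −L dB): F_i = 10^(NF_i/10), G_i = 10^(G_i,dB/10)
  Stage 1: F_1 = 10^(3.05/10) = 2.018, G_1 = 10^(19.5/10) = 89.13
  Stage 2: F_2 = 10^(4.88/10) = 3.076, G_2 = 10^(12.8/10) = 19.05
Friis cascade:
  F = 2.018 + (3.076 − 1)/89.13 = 2.042
NF = 10 log₁₀(2.042) = 3.10 dB

3.10 dB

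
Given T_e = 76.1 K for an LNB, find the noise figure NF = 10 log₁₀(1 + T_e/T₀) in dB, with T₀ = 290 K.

1.01 dB

F = 1 + T_e/T₀ = 1 + 76.1/290 = 1.26241
NF = 10 log₁₀(1.26241) = 1.01 dB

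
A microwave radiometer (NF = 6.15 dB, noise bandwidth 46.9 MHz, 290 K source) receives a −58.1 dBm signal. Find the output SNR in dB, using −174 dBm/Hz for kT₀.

Noise floor: N = −174 + 10 log₁₀(B) + NF
10 log₁₀(4.69×10⁷) = 76.71 dB
N = −174 + 76.71 + 6.15 = −91.14 dBm
SNR = P_sig − N = −58.1 − (−91.14) = 33.04 dB → 33.0 dB

33.0 dB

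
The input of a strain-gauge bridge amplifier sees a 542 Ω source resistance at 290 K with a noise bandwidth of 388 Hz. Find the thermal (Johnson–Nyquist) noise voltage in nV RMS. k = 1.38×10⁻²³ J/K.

58.0 nV

V_n = √(4kTRB)
4kTRB = 4 × 1.38×10⁻²³ × 290 × 5.42×10² × 3.88×10² = 3.37×10⁻¹⁵ V²
V_n = √(3.37×10⁻¹⁵) = 5.80×10⁻⁸ V = 58.0 nV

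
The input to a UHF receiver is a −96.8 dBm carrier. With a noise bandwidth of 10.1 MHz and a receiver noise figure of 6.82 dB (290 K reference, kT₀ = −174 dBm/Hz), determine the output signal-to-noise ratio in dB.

Noise floor: N = −174 + 10 log₁₀(B) + NF
10 log₁₀(1.01×10⁷) = 70.04 dB
N = −174 + 70.04 + 6.82 = −97.14 dBm
SNR = P_sig − N = −96.8 − (−97.14) = 0.34 dB → 0.3 dB

0.3 dB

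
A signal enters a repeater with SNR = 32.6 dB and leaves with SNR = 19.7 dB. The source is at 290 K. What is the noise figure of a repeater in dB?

NF (dB) = SNR_in(dB) − SNR_out(dB) when the source is at T₀
NF = 32.6 − 19.7 = 12.9 dB

12.9 dB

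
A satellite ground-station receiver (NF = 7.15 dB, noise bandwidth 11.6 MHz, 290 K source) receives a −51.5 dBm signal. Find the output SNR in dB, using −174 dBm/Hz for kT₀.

Noise floor: N = −174 + 10 log₁₀(B) + NF
10 log₁₀(1.16×10⁷) = 70.64 dB
N = −174 + 70.64 + 7.15 = −96.21 dBm
SNR = P_sig − N = −51.5 − (−96.21) = 44.71 dB → 44.7 dB

44.7 dB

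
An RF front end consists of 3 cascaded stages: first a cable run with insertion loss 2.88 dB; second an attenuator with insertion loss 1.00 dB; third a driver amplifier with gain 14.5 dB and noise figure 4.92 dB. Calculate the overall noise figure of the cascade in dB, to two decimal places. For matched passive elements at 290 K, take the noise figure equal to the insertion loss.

8.80 dB

Convert to linear (a loss of L dB is a gain of −L dB): F_i = 10^(NF_i/10), G_i = 10^(G_i,dB/10)
  Stage 1: F_1 = 10^(2.88/10) = 1.941, G_1 = 10^(−2.88/10) = 0.5152
  Stage 2: F_2 = 10^(1.00/10) = 1.259, G_2 = 10^(−1.00/10) = 0.7943
  Stage 3: F_3 = 10^(4.92/10) = 3.105, G_3 = 10^(14.5/10) = 28.18
Friis cascade:
  F = 1.941 + (1.259 − 1)/0.5152 + (3.105 − 1)/0.4093 = 7.586
NF = 10 log₁₀(7.586) = 8.80 dB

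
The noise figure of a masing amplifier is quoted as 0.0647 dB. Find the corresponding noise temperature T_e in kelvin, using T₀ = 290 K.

F = 10^(0.0647/10) = 1.01501
T_e = (F − 1)·T₀ = (1.01501 − 1) × 290 = 4.35 K

4.35 K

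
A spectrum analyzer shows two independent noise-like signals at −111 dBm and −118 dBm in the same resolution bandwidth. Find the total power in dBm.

−110.2 dBm

Convert to linear, add, convert back:
P₁ = 7.94×10⁻¹⁵ W, P₂ = 1.58×10⁻¹⁵ W
P_tot = 9.53×10⁻¹⁵ W → 10 log₁₀(P_tot / 10⁻³) = −110.2 dBm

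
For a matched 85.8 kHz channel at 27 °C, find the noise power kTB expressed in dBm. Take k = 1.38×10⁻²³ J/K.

−124.5 dBm

T = 27 °C + 273.15 = 300.15 K
P_n = kTB = 1.38×10⁻²³ × 300.15 × 8.58×10⁴ = 3.55×10⁻¹⁶ W
In dBm: 10 log₁₀(3.55×10⁻¹⁶ / 10⁻³) = −124.5 dBm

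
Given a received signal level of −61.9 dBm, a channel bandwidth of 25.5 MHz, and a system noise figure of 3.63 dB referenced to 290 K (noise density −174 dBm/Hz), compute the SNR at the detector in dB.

Noise floor: N = −174 + 10 log₁₀(B) + NF
10 log₁₀(2.55×10⁷) = 74.07 dB
N = −174 + 74.07 + 3.63 = −96.30 dBm
SNR = P_sig − N = −61.9 − (−96.30) = 34.40 dB → 34.4 dB

34.4 dB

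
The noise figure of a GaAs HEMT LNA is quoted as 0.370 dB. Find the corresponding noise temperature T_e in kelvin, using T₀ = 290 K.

F = 10^(0.370/10) = 1.08893
T_e = (F − 1)·T₀ = (1.08893 − 1) × 290 = 25.8 K

25.8 K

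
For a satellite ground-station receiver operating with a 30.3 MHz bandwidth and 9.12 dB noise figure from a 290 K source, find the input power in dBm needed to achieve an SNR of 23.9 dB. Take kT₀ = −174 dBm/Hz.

−66.2 dBm

Sensitivity = −174 + 10 log₁₀(B) + NF + SNR_min
= −174 + 74.81 + 9.12 + 23.9
= −66.17 dBm → −66.2 dBm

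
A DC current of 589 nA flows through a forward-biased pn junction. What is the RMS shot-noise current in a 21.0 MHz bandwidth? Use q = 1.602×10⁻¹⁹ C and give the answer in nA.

1.99 nA

I_n = √(2qI·B)
2qI·B = 2 × 1.602×10⁻¹⁹ × 5.89×10⁻⁷ × 2.10×10⁷ = 3.96×10⁻¹⁸ A²
I_n = √(3.96×10⁻¹⁸) = 1.99×10⁻⁹ A = 1.99 nA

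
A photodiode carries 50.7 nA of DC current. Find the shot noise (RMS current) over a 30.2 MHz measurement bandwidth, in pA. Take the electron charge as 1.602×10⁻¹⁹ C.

I_n = √(2qI·B)
2qI·B = 2 × 1.602×10⁻¹⁹ × 5.07×10⁻⁸ × 3.02×10⁷ = 4.91×10⁻¹⁹ A²
I_n = √(4.91×10⁻¹⁹) = 7.00×10⁻¹⁰ A = 700 pA

700 pA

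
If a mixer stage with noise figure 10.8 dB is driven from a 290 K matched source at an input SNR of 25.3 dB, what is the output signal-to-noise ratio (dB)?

14.5 dB

By definition F = SNR_in/SNR_out, so in dB: SNR_out = SNR_in − NF
SNR_out = 25.3 − 10.8 = 14.5 dB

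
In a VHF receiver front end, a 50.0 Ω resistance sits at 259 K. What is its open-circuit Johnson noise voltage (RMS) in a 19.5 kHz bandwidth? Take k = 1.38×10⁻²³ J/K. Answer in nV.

118 nV

V_n = √(4kTRB)
4kTRB = 4 × 1.38×10⁻²³ × 259 × 5.00×10¹ × 1.95×10⁴ = 1.39×10⁻¹⁴ V²
V_n = √(1.39×10⁻¹⁴) = 1.18×10⁻⁷ V = 118 nV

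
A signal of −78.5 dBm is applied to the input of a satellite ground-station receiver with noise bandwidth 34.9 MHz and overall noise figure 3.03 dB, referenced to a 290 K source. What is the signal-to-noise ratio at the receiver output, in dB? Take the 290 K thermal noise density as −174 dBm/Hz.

17.0 dB

Noise floor: N = −174 + 10 log₁₀(B) + NF
10 log₁₀(3.49×10⁷) = 75.43 dB
N = −174 + 75.43 + 3.03 = −95.54 dBm
SNR = P_sig − N = −78.5 − (−95.54) = 17.04 dB → 17.0 dB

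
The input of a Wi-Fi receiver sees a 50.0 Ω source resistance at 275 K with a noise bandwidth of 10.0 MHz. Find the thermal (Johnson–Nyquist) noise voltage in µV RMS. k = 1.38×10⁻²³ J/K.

2.75 µV

V_n = √(4kTRB)
4kTRB = 4 × 1.38×10⁻²³ × 275 × 5.00×10¹ × 1.00×10⁷ = 7.59×10⁻¹² V²
V_n = √(7.59×10⁻¹²) = 2.75×10⁻⁶ V = 2.75 µV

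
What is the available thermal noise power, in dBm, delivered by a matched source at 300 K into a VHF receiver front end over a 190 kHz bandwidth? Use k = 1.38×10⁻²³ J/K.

P_n = kTB = 1.38×10⁻²³ × 300 × 1.90×10⁵ = 7.87×10⁻¹⁶ W
In dBm: 10 log₁₀(7.87×10⁻¹⁶ / 10⁻³) = −121.0 dBm

−121.0 dBm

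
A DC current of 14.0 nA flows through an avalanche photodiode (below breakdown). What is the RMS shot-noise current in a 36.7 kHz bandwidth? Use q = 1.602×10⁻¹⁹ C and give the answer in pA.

I_n = √(2qI·B)
2qI·B = 2 × 1.602×10⁻¹⁹ × 1.40×10⁻⁸ × 3.67×10⁴ = 1.65×10⁻²² A²
I_n = √(1.65×10⁻²²) = 1.28×10⁻¹¹ A = 12.8 pA

12.8 pA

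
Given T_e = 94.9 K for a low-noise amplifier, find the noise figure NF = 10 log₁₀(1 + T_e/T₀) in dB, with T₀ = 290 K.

F = 1 + T_e/T₀ = 1 + 94.9/290 = 1.32724
NF = 10 log₁₀(1.32724) = 1.23 dB

1.23 dB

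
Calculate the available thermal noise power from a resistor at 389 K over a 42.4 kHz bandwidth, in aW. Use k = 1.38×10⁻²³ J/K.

228 aW

P_n = kTB = 1.38×10⁻²³ × 389 × 4.24×10⁴ = 2.28×10⁻¹⁶ W = 228 aW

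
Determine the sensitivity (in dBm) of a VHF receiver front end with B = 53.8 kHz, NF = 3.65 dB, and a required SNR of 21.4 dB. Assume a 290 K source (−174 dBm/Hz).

−101.6 dBm

Sensitivity = −174 + 10 log₁₀(B) + NF + SNR_min
= −174 + 47.31 + 3.65 + 21.4
= −101.64 dBm → −101.6 dBm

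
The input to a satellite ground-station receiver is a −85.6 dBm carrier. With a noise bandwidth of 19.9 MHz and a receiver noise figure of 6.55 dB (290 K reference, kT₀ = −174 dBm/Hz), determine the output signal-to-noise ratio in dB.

Noise floor: N = −174 + 10 log₁₀(B) + NF
10 log₁₀(1.99×10⁷) = 72.99 dB
N = −174 + 72.99 + 6.55 = −94.46 dBm
SNR = P_sig − N = −85.6 − (−94.46) = 8.86 dB → 8.9 dB

8.9 dB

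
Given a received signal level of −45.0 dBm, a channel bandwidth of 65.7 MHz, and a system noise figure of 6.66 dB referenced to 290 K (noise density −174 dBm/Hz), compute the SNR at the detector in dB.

44.2 dB

Noise floor: N = −174 + 10 log₁₀(B) + NF
10 log₁₀(6.57×10⁷) = 78.18 dB
N = −174 + 78.18 + 6.66 = −89.16 dBm
SNR = P_sig − N = −45.0 − (−89.16) = 44.16 dB → 44.2 dB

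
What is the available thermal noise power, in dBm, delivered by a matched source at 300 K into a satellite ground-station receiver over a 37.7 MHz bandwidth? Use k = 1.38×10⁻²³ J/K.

P_n = kTB = 1.38×10⁻²³ × 300 × 3.77×10⁷ = 1.56×10⁻¹³ W
In dBm: 10 log₁₀(1.56×10⁻¹³ / 10⁻³) = −98.1 dBm

−98.1 dBm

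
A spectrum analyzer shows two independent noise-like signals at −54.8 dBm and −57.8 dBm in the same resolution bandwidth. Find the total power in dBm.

Convert to linear, add, convert back:
P₁ = 3.31×10⁻⁹ W, P₂ = 1.66×10⁻⁹ W
P_tot = 4.97×10⁻⁹ W → 10 log₁₀(P_tot / 10⁻³) = −53.0 dBm

−53.0 dBm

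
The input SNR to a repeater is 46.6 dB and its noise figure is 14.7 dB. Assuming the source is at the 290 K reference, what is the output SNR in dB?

By definition F = SNR_in/SNR_out, so in dB: SNR_out = SNR_in − NF
SNR_out = 46.6 − 14.7 = 31.9 dB

31.9 dB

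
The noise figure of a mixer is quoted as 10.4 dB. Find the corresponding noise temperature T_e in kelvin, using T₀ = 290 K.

F = 10^(10.4/10) = 10.9648
T_e = (F − 1)·T₀ = (10.9648 − 1) × 290 = 2890 K

2890 K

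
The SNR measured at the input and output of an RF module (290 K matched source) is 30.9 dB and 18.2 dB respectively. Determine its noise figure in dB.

12.7 dB

NF (dB) = SNR_in(dB) − SNR_out(dB) when the source is at T₀
NF = 30.9 − 18.2 = 12.7 dB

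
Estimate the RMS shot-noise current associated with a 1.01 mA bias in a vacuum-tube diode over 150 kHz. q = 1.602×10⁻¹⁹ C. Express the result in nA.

6.97 nA

I_n = √(2qI·B)
2qI·B = 2 × 1.602×10⁻¹⁹ × 1.01×10⁻³ × 1.50×10⁵ = 4.85×10⁻¹⁷ A²
I_n = √(4.85×10⁻¹⁷) = 6.97×10⁻⁹ A = 6.97 nA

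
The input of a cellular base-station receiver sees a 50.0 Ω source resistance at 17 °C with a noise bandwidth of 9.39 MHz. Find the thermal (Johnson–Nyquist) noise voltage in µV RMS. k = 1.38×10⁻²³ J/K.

2.74 µV

T = 17 °C + 273.15 = 290.15 K
V_n = √(4kTRB)
4kTRB = 4 × 1.38×10⁻²³ × 290.15 × 5.00×10¹ × 9.39×10⁶ = 7.52×10⁻¹² V²
V_n = √(7.52×10⁻¹²) = 2.74×10⁻⁶ V = 2.74 µV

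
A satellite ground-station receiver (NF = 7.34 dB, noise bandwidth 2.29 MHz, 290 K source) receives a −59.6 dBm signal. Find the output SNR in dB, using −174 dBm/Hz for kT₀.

43.5 dB

Noise floor: N = −174 + 10 log₁₀(B) + NF
10 log₁₀(2.29×10⁶) = 63.6 dB
N = −174 + 63.6 + 7.34 = −103.06 dBm
SNR = P_sig − N = −59.6 − (−103.06) = 43.46 dB → 43.5 dB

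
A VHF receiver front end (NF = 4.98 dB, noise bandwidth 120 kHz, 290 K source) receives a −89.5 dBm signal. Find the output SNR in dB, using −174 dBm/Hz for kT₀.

Noise floor: N = −174 + 10 log₁₀(B) + NF
10 log₁₀(1.20×10⁵) = 50.79 dB
N = −174 + 50.79 + 4.98 = −118.23 dBm
SNR = P_sig − N = −89.5 − (−118.23) = 28.73 dB → 28.7 dB

28.7 dB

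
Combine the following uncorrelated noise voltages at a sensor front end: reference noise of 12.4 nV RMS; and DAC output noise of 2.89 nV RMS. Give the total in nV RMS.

12.7 nV

Uncorrelated sources add in power (mean-square): V_tot = √(ΣV_i²)
V_tot = √[(1.24×10⁻⁸)² + (2.89×10⁻⁹)²] = 1.27×10⁻⁸ V = 12.7 nV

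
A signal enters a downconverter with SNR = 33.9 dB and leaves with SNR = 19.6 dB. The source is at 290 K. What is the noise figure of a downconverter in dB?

NF (dB) = SNR_in(dB) − SNR_out(dB) when the source is at T₀
NF = 33.9 − 19.6 = 14.3 dB

14.3 dB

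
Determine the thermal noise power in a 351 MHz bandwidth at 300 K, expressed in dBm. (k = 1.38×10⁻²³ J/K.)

−88.4 dBm

P_n = kTB = 1.38×10⁻²³ × 300 × 3.51×10⁸ = 1.45×10⁻¹² W
In dBm: 10 log₁₀(1.45×10⁻¹² / 10⁻³) = −88.4 dBm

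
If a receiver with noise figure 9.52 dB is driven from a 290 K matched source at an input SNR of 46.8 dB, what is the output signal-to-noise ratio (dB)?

By definition F = SNR_in/SNR_out, so in dB: SNR_out = SNR_in − NF
SNR_out = 46.8 − 9.52 = 37.28 dB

37.28 dB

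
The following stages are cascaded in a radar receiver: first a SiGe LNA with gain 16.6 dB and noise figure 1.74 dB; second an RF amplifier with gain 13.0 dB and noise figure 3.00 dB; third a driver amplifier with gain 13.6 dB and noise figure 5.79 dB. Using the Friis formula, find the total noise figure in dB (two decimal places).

Convert to linear (a loss of L dB is a gain of −L dB): F_i = 10^(NF_i/10), G_i = 10^(G_i,dB/10)
  Stage 1: F_1 = 10^(1.74/10) = 1.493, G_1 = 10^(16.6/10) = 45.71
  Stage 2: F_2 = 10^(3.00/10) = 1.995, G_2 = 10^(13.0/10) = 19.95
  Stage 3: F_3 = 10^(5.79/10) = 3.793, G_3 = 10^(13.6/10) = 22.91
Friis cascade:
  F = 1.493 + (1.995 − 1)/45.71 + (3.793 − 1)/912.0 = 1.518
NF = 10 log₁₀(1.518) = 1.81 dB

1.81 dB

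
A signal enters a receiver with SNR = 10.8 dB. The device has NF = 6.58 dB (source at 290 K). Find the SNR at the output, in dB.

By definition F = SNR_in/SNR_out, so in dB: SNR_out = SNR_in − NF
SNR_out = 10.8 − 6.58 = 4.22 dB

4.22 dB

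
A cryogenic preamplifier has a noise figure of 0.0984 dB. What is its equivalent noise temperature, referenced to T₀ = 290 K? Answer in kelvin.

6.65 K

F = 10^(0.0984/10) = 1.02292
T_e = (F − 1)·T₀ = (1.02292 − 1) × 290 = 6.65 K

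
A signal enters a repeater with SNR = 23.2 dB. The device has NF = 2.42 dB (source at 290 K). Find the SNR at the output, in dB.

20.78 dB

By definition F = SNR_in/SNR_out, so in dB: SNR_out = SNR_in − NF
SNR_out = 23.2 − 2.42 = 20.78 dB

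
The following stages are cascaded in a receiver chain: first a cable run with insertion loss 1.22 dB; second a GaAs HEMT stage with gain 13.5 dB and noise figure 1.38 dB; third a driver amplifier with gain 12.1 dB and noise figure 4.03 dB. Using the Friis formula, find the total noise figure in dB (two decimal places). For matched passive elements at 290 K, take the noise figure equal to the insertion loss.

2.81 dB

Convert to linear (a loss of L dB is a gain of −L dB): F_i = 10^(NF_i/10), G_i = 10^(G_i,dB/10)
  Stage 1: F_1 = 10^(1.22/10) = 1.324, G_1 = 10^(−1.22/10) = 0.7551
  Stage 2: F_2 = 10^(1.38/10) = 1.374, G_2 = 10^(13.5/10) = 22.39
  Stage 3: F_3 = 10^(4.03/10) = 2.529, G_3 = 10^(12.1/10) = 16.22
Friis cascade:
  F = 1.324 + (1.374 − 1)/0.7551 + (2.529 − 1)/16.90 = 1.910
NF = 10 log₁₀(1.910) = 2.81 dB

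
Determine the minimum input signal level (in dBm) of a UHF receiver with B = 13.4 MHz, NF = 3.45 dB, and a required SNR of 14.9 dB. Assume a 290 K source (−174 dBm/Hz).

−84.4 dBm

Sensitivity = −174 + 10 log₁₀(B) + NF + SNR_min
= −174 + 71.27 + 3.45 + 14.9
= −84.38 dBm → −84.4 dBm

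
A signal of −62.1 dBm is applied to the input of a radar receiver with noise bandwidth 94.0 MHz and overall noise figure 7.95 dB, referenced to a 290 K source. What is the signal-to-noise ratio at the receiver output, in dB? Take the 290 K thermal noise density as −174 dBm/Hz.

Noise floor: N = −174 + 10 log₁₀(B) + NF
10 log₁₀(9.40×10⁷) = 79.73 dB
N = −174 + 79.73 + 7.95 = −86.32 dBm
SNR = P_sig − N = −62.1 − (−86.32) = 24.22 dB → 24.2 dB

24.2 dB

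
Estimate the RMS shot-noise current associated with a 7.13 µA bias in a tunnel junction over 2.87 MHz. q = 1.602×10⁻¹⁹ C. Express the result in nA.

2.56 nA

I_n = √(2qI·B)
2qI·B = 2 × 1.602×10⁻¹⁹ × 7.13×10⁻⁶ × 2.87×10⁶ = 6.56×10⁻¹⁸ A²
I_n = √(6.56×10⁻¹⁸) = 2.56×10⁻⁹ A = 2.56 nA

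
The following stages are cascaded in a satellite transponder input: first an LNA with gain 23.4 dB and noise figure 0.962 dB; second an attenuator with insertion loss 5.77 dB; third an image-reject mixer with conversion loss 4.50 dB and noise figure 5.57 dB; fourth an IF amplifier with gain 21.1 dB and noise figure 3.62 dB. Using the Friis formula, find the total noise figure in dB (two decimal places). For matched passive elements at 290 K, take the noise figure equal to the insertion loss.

1.36 dB

Convert to linear (a loss of L dB is a gain of −L dB): F_i = 10^(NF_i/10), G_i = 10^(G_i,dB/10)
  Stage 1: F_1 = 10^(0.962/10) = 1.248, G_1 = 10^(23.4/10) = 218.8
  Stage 2: F_2 = 10^(5.77/10) = 3.776, G_2 = 10^(−5.77/10) = 0.2649
  Stage 3: F_3 = 10^(5.57/10) = 3.606, G_3 = 10^(−4.50/10) = 0.3548
  Stage 4: F_4 = 10^(3.62/10) = 2.301, G_4 = 10^(21.1/10) = 128.8
Friis cascade:
  F = 1.248 + (3.776 − 1)/218.8 + (3.606 − 1)/57.94 + (2.301 − 1)/20.56 = 1.369
NF = 10 log₁₀(1.369) = 1.36 dB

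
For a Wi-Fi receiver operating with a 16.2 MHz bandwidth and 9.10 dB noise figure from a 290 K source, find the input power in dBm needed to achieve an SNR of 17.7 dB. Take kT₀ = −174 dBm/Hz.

−75.1 dBm

Sensitivity = −174 + 10 log₁₀(B) + NF + SNR_min
= −174 + 72.1 + 9.10 + 17.7
= −75.10 dBm → −75.1 dBm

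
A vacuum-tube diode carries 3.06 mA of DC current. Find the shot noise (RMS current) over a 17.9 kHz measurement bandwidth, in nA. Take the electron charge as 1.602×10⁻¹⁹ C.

I_n = √(2qI·B)
2qI·B = 2 × 1.602×10⁻¹⁹ × 3.06×10⁻³ × 1.79×10⁴ = 1.75×10⁻¹⁷ A²
I_n = √(1.75×10⁻¹⁷) = 4.19×10⁻⁹ A = 4.19 nA

4.19 nA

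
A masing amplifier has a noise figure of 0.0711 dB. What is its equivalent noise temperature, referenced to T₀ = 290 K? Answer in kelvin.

F = 10^(0.0711/10) = 1.01651
T_e = (F − 1)·T₀ = (1.01651 − 1) × 290 = 4.79 K

4.79 K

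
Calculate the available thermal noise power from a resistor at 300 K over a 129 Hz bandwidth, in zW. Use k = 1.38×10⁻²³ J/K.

P_n = kTB = 1.38×10⁻²³ × 300 × 1.29×10² = 5.34×10⁻¹⁹ W = 534 zW

534 zW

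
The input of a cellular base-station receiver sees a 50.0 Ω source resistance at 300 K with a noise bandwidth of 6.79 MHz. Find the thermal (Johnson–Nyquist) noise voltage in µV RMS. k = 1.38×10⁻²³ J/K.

V_n = √(4kTRB)
4kTRB = 4 × 1.38×10⁻²³ × 300 × 5.00×10¹ × 6.79×10⁶ = 5.62×10⁻¹² V²
V_n = √(5.62×10⁻¹²) = 2.37×10⁻⁶ V = 2.37 µV

2.37 µV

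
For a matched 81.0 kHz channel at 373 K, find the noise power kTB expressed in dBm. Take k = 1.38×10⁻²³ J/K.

−123.8 dBm

P_n = kTB = 1.38×10⁻²³ × 373 × 8.10×10⁴ = 4.17×10⁻¹⁶ W
In dBm: 10 log₁₀(4.17×10⁻¹⁶ / 10⁻³) = −123.8 dBm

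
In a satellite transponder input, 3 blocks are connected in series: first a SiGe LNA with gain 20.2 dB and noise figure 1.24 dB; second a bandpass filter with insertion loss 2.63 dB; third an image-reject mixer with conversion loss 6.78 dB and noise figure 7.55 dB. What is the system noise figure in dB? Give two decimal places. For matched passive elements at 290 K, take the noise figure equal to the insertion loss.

1.52 dB

Convert to linear (a loss of L dB is a gain of −L dB): F_i = 10^(NF_i/10), G_i = 10^(G_i,dB/10)
  Stage 1: F_1 = 10^(1.24/10) = 1.330, G_1 = 10^(20.2/10) = 104.7
  Stage 2: F_2 = 10^(2.63/10) = 1.832, G_2 = 10^(−2.63/10) = 0.5458
  Stage 3: F_3 = 10^(7.55/10) = 5.689, G_3 = 10^(−6.78/10) = 0.2099
Friis cascade:
  F = 1.330 + (1.832 − 1)/104.7 + (5.689 − 1)/57.15 = 1.420
NF = 10 log₁₀(1.420) = 1.52 dB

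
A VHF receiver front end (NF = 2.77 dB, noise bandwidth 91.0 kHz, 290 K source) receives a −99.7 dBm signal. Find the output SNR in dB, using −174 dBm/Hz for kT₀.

21.9 dB

Noise floor: N = −174 + 10 log₁₀(B) + NF
10 log₁₀(9.10×10⁴) = 49.59 dB
N = −174 + 49.59 + 2.77 = −121.64 dBm
SNR = P_sig − N = −99.7 − (−121.64) = 21.94 dB → 21.9 dB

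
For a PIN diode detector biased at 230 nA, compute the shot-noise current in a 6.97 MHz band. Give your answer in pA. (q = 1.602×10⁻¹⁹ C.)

I_n = √(2qI·B)
2qI·B = 2 × 1.602×10⁻¹⁹ × 2.30×10⁻⁷ × 6.97×10⁶ = 5.14×10⁻¹⁹ A²
I_n = √(5.14×10⁻¹⁹) = 7.17×10⁻¹⁰ A = 717 pA

717 pA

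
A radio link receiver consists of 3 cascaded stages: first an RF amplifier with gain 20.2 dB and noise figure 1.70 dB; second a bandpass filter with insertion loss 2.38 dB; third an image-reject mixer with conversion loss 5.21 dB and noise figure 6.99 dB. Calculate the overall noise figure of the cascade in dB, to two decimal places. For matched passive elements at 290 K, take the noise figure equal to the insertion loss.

Convert to linear (a loss of L dB is a gain of −L dB): F_i = 10^(NF_i/10), G_i = 10^(G_i,dB/10)
  Stage 1: F_1 = 10^(1.70/10) = 1.479, G_1 = 10^(20.2/10) = 104.7
  Stage 2: F_2 = 10^(2.38/10) = 1.730, G_2 = 10^(−2.38/10) = 0.5781
  Stage 3: F_3 = 10^(6.99/10) = 5.000, G_3 = 10^(−5.21/10) = 0.3013
Friis cascade:
  F = 1.479 + (1.730 − 1)/104.7 + (5.000 − 1)/60.53 = 1.552
NF = 10 log₁₀(1.552) = 1.91 dB

1.91 dB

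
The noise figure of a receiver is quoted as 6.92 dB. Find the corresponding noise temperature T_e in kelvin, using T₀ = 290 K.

F = 10^(6.92/10) = 4.9204
T_e = (F − 1)·T₀ = (4.9204 − 1) × 290 = 1137 K

1137 K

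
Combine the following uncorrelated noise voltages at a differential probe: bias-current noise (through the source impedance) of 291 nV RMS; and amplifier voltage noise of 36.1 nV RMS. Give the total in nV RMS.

293 nV

Uncorrelated sources add in power (mean-square): V_tot = √(ΣV_i²)
V_tot = √[(2.91×10⁻⁷)² + (3.61×10⁻⁸)²] = 2.93×10⁻⁷ V = 293 nV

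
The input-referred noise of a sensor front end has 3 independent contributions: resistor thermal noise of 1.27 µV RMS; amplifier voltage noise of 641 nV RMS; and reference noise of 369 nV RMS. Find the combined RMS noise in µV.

1.47 µV

Uncorrelated sources add in power (mean-square): V_tot = √(ΣV_i²)
V_tot = √[(1.27×10⁻⁶)² + (6.41×10⁻⁷)² + (3.69×10⁻⁷)²] = 1.47×10⁻⁶ V = 1.47 µV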